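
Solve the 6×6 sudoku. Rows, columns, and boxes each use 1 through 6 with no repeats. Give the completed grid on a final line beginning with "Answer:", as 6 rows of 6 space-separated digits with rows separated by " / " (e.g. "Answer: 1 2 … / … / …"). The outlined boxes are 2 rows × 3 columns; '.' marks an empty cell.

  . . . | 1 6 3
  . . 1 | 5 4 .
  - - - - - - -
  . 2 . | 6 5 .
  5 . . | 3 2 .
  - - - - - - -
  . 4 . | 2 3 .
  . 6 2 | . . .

Step 1. [r6c5∈{1}] r6c5 has the single candidate 1, so r6c5=1.
Step 2. [r3c3∈{3,4}] col 3 places 3 nowhere but r3c3 ⇒ r3c3=3.
Step 3. [r1c1∈{2,4}] row 1 places 2 nowhere but r1c1, so r1c1=2.
Step 4. [r3c1∈{1,4}] across col 1, 4 lands solely at r3c1. So r3c1=4.
Step 5. [r5c3∈{5}] r5c3 has the single candidate 5, so r5c3=5.
Step 6. [r4c6∈{1,4}] row 4 places 4 nowhere but r4c6 ⇒ r4c6=4.
Step 7. [r6c1∈{3}] r6c1's peers cover all but 3 ⇒ r6c1=3.
Step 8. [r2c2∈{3}] r2c2's peers cover all but 3 ⇒ r2c2=3.
Step 9. [r4c2∈{1}] r4c2 has the single candidate 1 ⇒ r4c2=1.
Step 10. [r6c6∈{5}] only 5 remains possible at r6c6 ⇒ r6c6=5.
Step 11. [r5c6∈{6}] r5c6 is down to just 6. So r5c6=6.
Step 12. [r5c1∈{1}] r5c1's peers cover all but 1, so r5c1=1.
Step 13. [r2c1∈{6}] only 6 remains possible at r2c1. So r2c1=6.
Step 14. [r6c4∈{4}] only 4 remains possible at r6c4, so r6c4=4.
Step 15. [r3c6∈{1}] only 1 remains possible at r3c6. So r3c6=1.
Step 16. [r1c2∈{5}] r1c2 has the single candidate 5 ⇒ r1c2=5.
Step 17. [r4c3∈{6}] only 6 remains possible at r4c3. So r4c3=6.
Step 18. [r1c3∈{4}] nothing but 4 survives at r1c3, so r1c3=4.
Step 19. [r2c6∈{2}] r2c6 has the single candidate 2 ⇒ r2c6=2.

Answer: 2 5 4 1 6 3 / 6 3 1 5 4 2 / 4 2 3 6 5 1 / 5 1 6 3 2 4 / 1 4 5 2 3 6 / 3 6 2 4 1 5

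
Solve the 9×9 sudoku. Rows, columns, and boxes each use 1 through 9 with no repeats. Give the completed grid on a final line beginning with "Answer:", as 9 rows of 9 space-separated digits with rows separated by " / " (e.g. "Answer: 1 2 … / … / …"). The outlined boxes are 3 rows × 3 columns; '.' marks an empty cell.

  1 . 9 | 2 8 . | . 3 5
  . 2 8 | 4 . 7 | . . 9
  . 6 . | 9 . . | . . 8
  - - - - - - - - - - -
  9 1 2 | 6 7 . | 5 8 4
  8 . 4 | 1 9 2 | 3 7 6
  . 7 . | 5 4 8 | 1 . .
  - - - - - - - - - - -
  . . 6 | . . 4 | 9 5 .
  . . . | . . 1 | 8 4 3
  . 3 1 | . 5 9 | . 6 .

Step 1. [r1c7∈{4,6,7}] in row 1, 7 fits only at r1c7. So r1c7=7.
Step 2. [r8c4∈{7}] only 7 remains possible at r8c4 ⇒ r8c4=7.
Step 3. [r9c7∈{2}] r9c7 has the single candidate 2 ⇒ r9c7=2.
Step 4. [r2c1∈{3,5}] r2c1 is the only open cell in row 2 admitting 5, so r2c1=5.
Step 5. [r2c5∈{1,3,6}] across row 2, 3 lands solely at r2c5. So r2c5=3.
Step 6. [r9c9∈{7}] nothing but 7 survives at r9c9 ⇒ r9c9=7.
Step 7. [r7c5∈{2}] r7c5 is down to just 2. So r7c5=2.
Step 8. [r3c8∈{1,2}] in row 3, 2 fits only at r3c8 ⇒ r3c8=2.
Step 9. [r6c3∈{3}] nothing but 3 survives at r6c3. So r6c3=3.
Step 10. [r3c1∈{3,4,7}] in row 3, 3 fits only at r3c1 ⇒ r3c1=3.
Step 11. [r8c3∈{5}] nothing but 5 survives at r8c3, so r8c3=5.
Step 12. [r9c4∈{8}] only 8 remains possible at r9c4 ⇒ r9c4=8.
Step 13. [r9c1∈{4}] nothing but 4 survives at r9c1. So r9c1=4.
Step 14. [r3c7∈{4}] only 4 remains possible at r3c7 ⇒ r3c7=4.
Step 15. [r7c9∈{1}] r7c9 is down to just 1 ⇒ r7c9=1.
Step 16. [r8c1∈{2}] only 2 remains possible at r8c1 ⇒ r8c1=2.
Step 17. [r3c6∈{5}] r3c6 has the single candidate 5 ⇒ r3c6=5.
Step 18. [r1c2∈{4}] r1c2 is down to just 4 ⇒ r1c2=4.
Step 19. [r5c2∈{5}] only 5 remains possible at r5c2, so r5c2=5.
Step 20. [r1c6∈{6}] r1c6's peers cover all but 6, so r1c6=6.
Step 21. [r3c3∈{7}] r3c3's peers cover all but 7, so r3c3=7.
Step 22. [r7c2∈{8}] r7c2's peers cover all but 8 ⇒ r7c2=8.
Step 23. [r2c8∈{1}] r2c8 has the single candidate 1. So r2c8=1.
Step 24. [r6c9∈{2}] r6c9 has the single candidate 2, so r6c9=2.
Step 25. [r4c6∈{3}] r4c6 has the single candidate 3. So r4c6=3.
Step 26. [r2c7∈{6}] r2c7 has the single candidate 6. So r2c7=6.
Step 27. [r7c4∈{3}] r7c4 is down to just 3 ⇒ r7c4=3.
Step 28. [r6c1∈{6}] only 6 remains possible at r6c1 ⇒ r6c1=6.
Step 29. [r6c8∈{9}] only 9 remains possible at r6c8 ⇒ r6c8=9.
Step 30. [r7c1∈{7}] r7c1's peers cover all but 7. So r7c1=7.
Step 31. [r8c5∈{6}] r8c5 has the single candidate 6, so r8c5=6.
Step 32. [r8c2∈{9}] r8c2 has the single candidate 9. So r8c2=9.
Step 33. [r3c5∈{1}] r3c5 is down to just 1, so r3c5=1.

Answer: 1 4 9 2 8 6 7 3 5 / 5 2 8 4 3 7 6 1 9 / 3 6 7 9 1 5 4 2 8 / 9 1 2 6 7 3 5 8 4 / 8 5 4 1 9 2 3 7 6 / 6 7 3 5 4 8 1 9 2 / 7 8 6 3 2 4 9 5 1 / 2 9 5 7 6 1 8 4 3 / 4 3 1 8 5 9 2 6 7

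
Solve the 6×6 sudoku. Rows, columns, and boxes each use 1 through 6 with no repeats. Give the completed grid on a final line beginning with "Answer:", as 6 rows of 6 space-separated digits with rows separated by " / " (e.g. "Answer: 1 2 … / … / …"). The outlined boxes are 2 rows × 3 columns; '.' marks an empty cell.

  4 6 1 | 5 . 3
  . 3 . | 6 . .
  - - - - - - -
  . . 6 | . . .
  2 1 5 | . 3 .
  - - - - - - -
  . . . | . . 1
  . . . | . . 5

Step 1. [r4c4∈{4}] r4c4 has the single candidate 4. So r4c4=4.
Step 2. [r1c5∈{2}] r1c5 is down to just 2, so r1c5=2.
Step 3. [r5c2∈{2,4,5}] across col 2, 5 lands solely at r5c2. So r5c2=5.
Step 4. [r6c2∈{2,4}] 2 has one home in col 2: r6c2. So r6c2=2.
Step 5. [r6c4∈{3}] nothing but 3 survives at r6c4 ⇒ r6c4=3.
Step 6. [r3c4∈{1,2}] r3c4 is the only open cell in col 4 admitting 1. So r3c4=1.
Step 7. [r5c3∈{3,4}] across col 3, 3 lands solely at r5c3, so r5c3=3.
Step 8. [r5c5∈{4,6}] across row 5, 4 lands solely at r5c5 ⇒ r5c5=4.
Step 9. [r5c1∈{6}] nothing but 6 survives at r5c1. So r5c1=6.
Step 10. [r2c3∈{2}] r2c3 is down to just 2 ⇒ r2c3=2.
Step 11. [r3c1∈{3}] nothing but 3 survives at r3c1 ⇒ r3c1=3.
Step 12. [r6c3∈{4}] r6c3's peers cover all but 4. So r6c3=4.
Step 13. [r4c6∈{6}] nothing but 6 survives at r4c6. So r4c6=6.
Step 14. [r2c1∈{5}] only 5 remains possible at r2c1, so r2c1=5.
Step 15. [r6c1∈{1}] r6c1 has the single candidate 1. So r6c1=1.
Step 16. [r5c4∈{2}] nothing but 2 survives at r5c4, so r5c4=2.
Step 17. [r2c5∈{1}] r2c5 has the single candidate 1 ⇒ r2c5=1.
Step 18. [r3c5∈{5}] nothing but 5 survives at r3c5, so r3c5=5.
Step 19. [r2c6∈{4}] r2c6 is down to just 4, so r2c6=4.
Step 20. [r6c5∈{6}] only 6 remains possible at r6c5. So r6c5=6.
Step 21. [r3c2∈{4}] only 4 remains possible at r3c2, so r3c2=4.
Step 22. [r3c6∈{2}] r3c6 is down to just 2 ⇒ r3c6=2.

Answer: 4 6 1 5 2 3 / 5 3 2 6 1 4 / 3 4 6 1 5 2 / 2 1 5 4 3 6 / 6 5 3 2 4 1 / 1 2 4 3 6 5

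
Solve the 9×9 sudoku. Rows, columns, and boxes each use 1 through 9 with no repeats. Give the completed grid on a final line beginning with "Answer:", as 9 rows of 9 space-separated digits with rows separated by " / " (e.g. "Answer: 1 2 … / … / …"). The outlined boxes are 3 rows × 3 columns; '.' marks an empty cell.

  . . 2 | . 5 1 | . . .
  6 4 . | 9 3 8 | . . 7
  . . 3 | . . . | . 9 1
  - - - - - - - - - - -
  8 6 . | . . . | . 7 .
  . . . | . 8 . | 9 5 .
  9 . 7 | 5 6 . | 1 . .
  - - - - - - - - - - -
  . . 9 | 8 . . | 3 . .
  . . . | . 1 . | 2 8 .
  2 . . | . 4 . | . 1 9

Step 1. [r4c7∈{4}] r4c7 is down to just 4, so r4c7=4.
Step 2. [r1c1∈{7}] r1c1 has the single candidate 7 ⇒ r1c1=7.
Step 3. [r9c7∈{5,6,7}] r9c7 is the only open cell in col 7 admitting 7, so r9c7=7.
Step 4. [r8c6∈{3,5,6,7,9}] 9 has one home in row 8: r8c6. So r8c6=9.
Step 5. [r5c9∈{2,3,6}] 6 has one home in row 5: r5c9 ⇒ r5c9=6.
Step 6. [r3c1∈{5}] r3c1 is down to just 5 ⇒ r3c1=5.
Step 7. [r6c6∈{2,3,4}] in row 6, 4 fits only at r6c6 ⇒ r6c6=4.
Step 8. [r3c4∈{2,4,6,7}] row 3 places 4 nowhere but r3c4 ⇒ r3c4=4.
Step 9. [r1c4∈{6}] r1c4 is down to just 6 ⇒ r1c4=6.
Step 10. [r9c4∈{3}] r9c4's peers cover all but 3. So r9c4=3.
Step 11. [r8c4∈{7}] r8c4 has the single candidate 7. So r8c4=7.
Step 12. [r7c5∈{2}] nothing but 2 survives at r7c5 ⇒ r7c5=2.
Step 13. [r4c3∈{1,5}] row 4 places 5 nowhere but r4c3. So r4c3=5.
Step 14. [r3c6∈{2,7}] r3c6 is the only open cell in row 3 admitting 2, so r3c6=2.
Step 15. [r3c2∈{8}] r3c2 has the single candidate 8, so r3c2=8.
Step 16. [r9c2∈{5}] r9c2 is down to just 5. So r9c2=5.
Step 17. [r8c2∈{3}] nothing but 3 survives at r8c2, so r8c2=3.
Step 18. [r8c1∈{4}] r8c1 is down to just 4 ⇒ r8c1=4.
Step 19. [r6c9∈{2,3,8}] across row 6, 8 lands solely at r6c9 ⇒ r6c9=8.
Step 20. [r4c9∈{2,3}] r4c9 is the only open cell in col 9 admitting 2, so r4c9=2.
Step 21. [r7c8∈{4,6}] col 8 places 6 nowhere but r7c8, so r7c8=6.
Step 22. [r5c1∈{1,3}] col 1 places 3 nowhere but r5c1. So r5c1=3.
Step 23. [r7c9∈{4,5}] in row 7, 4 fits only at r7c9 ⇒ r7c9=4.
Step 24. [r5c4∈{1,2}] across col 4, 2 lands solely at r5c4. So r5c4=2.
Step 25. [r5c2∈{1}] nothing but 1 survives at r5c2. So r5c2=1.
Step 26. [r9c6∈{6}] r9c6 has the single candidate 6 ⇒ r9c6=6.
Step 27. [r1c8∈{3,4}] r1c8 is the only open cell in row 1 admitting 4 ⇒ r1c8=4.
Step 28. [r3c5∈{7}] only 7 remains possible at r3c5. So r3c5=7.
Step 29. [r9c3∈{8}] r9c3 has the single candidate 8 ⇒ r9c3=8.
Step 30. [r7c2∈{7}] only 7 remains possible at r7c2. So r7c2=7.
Step 31. [r3c7∈{6}] r3c7 is down to just 6, so r3c7=6.
Step 32. [r1c9∈{3}] r1c9 has the single candidate 3 ⇒ r1c9=3.
Step 33. [r2c7∈{5}] r2c7's peers cover all but 5 ⇒ r2c7=5.
Step 34. [r1c7∈{8}] r1c7's peers cover all but 8. So r1c7=8.
Step 35. [r8c3∈{6}] only 6 remains possible at r8c3, so r8c3=6.
Step 36. [r4c4∈{1}] r4c4 has the single candidate 1, so r4c4=1.
Step 37. [r4c5∈{9}] r4c5 has the single candidate 9 ⇒ r4c5=9.
Step 38. [r7c1∈{1}] only 1 remains possible at r7c1 ⇒ r7c1=1.
Step 39. [r7c6∈{5}] nothing but 5 survives at r7c6, so r7c6=5.
Step 40. [r6c8∈{3}] nothing but 3 survives at r6c8. So r6c8=3.
Step 41. [r1c2∈{9}] r1c2's peers cover all but 9, so r1c2=9.
Step 42. [r6c2∈{2}] r6c2's peers cover all but 2, so r6c2=2.
Step 43. [r2c3∈{1}] r2c3 is down to just 1 ⇒ r2c3=1.
Step 44. [r2c8∈{2}] nothing but 2 survives at r2c8, so r2c8=2.
Step 45. [r8c9∈{5}] only 5 remains possible at r8c9 ⇒ r8c9=5.
Step 46. [r5c3∈{4}] r5c3 has the single candidate 4. So r5c3=4.
Step 47. [r4c6∈{3}] r4c6's peers cover all but 3. So r4c6=3.
Step 48. [r5c6∈{7}] r5c6 is down to just 7. So r5c6=7.

Answer: 7 9 2 6 5 1 8 4 3 / 6 4 1 9 3 8 5 2 7 / 5 8 3 4 7 2 6 9 1 / 8 6 5 1 9 3 4 7 2 / 3 1 4 2 8 7 9 5 6 / 9 2 7 5 6 4 1 3 8 / 1 7 9 8 2 5 3 6 4 / 4 3 6 7 1 9 2 8 5 / 2 5 8 3 4 6 7 1 9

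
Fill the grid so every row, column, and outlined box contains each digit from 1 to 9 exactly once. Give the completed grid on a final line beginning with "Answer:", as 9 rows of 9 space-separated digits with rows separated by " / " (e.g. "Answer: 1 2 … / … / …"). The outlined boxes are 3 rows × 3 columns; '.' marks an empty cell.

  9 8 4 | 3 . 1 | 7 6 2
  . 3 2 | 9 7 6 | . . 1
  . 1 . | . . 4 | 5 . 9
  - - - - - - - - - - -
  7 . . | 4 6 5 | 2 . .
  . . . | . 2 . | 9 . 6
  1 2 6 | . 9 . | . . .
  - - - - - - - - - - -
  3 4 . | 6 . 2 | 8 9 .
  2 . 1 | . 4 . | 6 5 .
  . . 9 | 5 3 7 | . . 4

Step 1. [r6c7∈{3,4}] r6c7 is the only open cell in col 7 admitting 3, so r6c7=3.
Step 2. [r6c6∈{8}] only 8 remains possible at r6c6. So r6c6=8.
Step 3. [r2c8∈{4,8}] across row 2, 8 lands solely at r2c8 ⇒ r2c8=8.
Step 4. [r5c1∈{4,5,8}] col 1 places 4 nowhere but r5c1. So r5c1=4.
Step 5. [r6c4∈{7}] nothing but 7 survives at r6c4, so r6c4=7.
Step 6. [r5c3∈{3,5,8}] r5c3 is the only open cell in row 5 admitting 8 ⇒ r5c3=8.
Step 7. [r4c8∈{1}] r4c8 is down to just 1, so r4c8=1.
Step 8. [r8c2∈{7}] only 7 remains possible at r8c2. So r8c2=7.
Step 9. [r3c5∈{8}] nothing but 8 survives at r3c5. So r3c5=8.
Step 10. [r9c1∈{6,8}] row 9 places 8 nowhere but r9c1. So r9c1=8.
Step 11. [r7c3∈{5}] only 5 remains possible at r7c3. So r7c3=5.
Step 12. [r8c4∈{8}] r8c4 is down to just 8. So r8c4=8.
Step 13. [r7c9∈{7}] r7c9 is down to just 7 ⇒ r7c9=7.
Step 14. [r9c2∈{6}] r9c2 has the single candidate 6. So r9c2=6.
Step 15. [r1c5∈{5}] r1c5 is down to just 5, so r1c5=5.
Step 16. [r5c6∈{3}] r5c6 is down to just 3, so r5c6=3.
Step 17. [r4c9∈{8}] r4c9 has the single candidate 8 ⇒ r4c9=8.
Step 18. [r6c9∈{5}] nothing but 5 survives at r6c9 ⇒ r6c9=5.
Step 19. [r4c2∈{9}] r4c2 is down to just 9. So r4c2=9.
Step 20. [r3c1∈{6}] r3c1 has the single candidate 6, so r3c1=6.
Step 21. [r8c9∈{3}] r8c9 is down to just 3. So r8c9=3.
Step 22. [r3c3∈{7}] only 7 remains possible at r3c3. So r3c3=7.
Step 23. [r3c8∈{3}] only 3 remains possible at r3c8 ⇒ r3c8=3.
Step 24. [r9c8∈{2}] r9c8's peers cover all but 2, so r9c8=2.
Step 25. [r2c1∈{5}] r2c1's peers cover all but 5. So r2c1=5.
Step 26. [r8c6∈{9}] r8c6 has the single candidate 9, so r8c6=9.
Step 27. [r2c7∈{4}] r2c7 is down to just 4. So r2c7=4.
Step 28. [r3c4∈{2}] r3c4 is down to just 2. So r3c4=2.
Step 29. [r9c7∈{1}] r9c7 has the single candidate 1. So r9c7=1.
Step 30. [r7c5∈{1}] r7c5 has the single candidate 1. So r7c5=1.
Step 31. [r6c8∈{4}] r6c8 has the single candidate 4. So r6c8=4.
Step 32. [r5c4∈{1}] nothing but 1 survives at r5c4. So r5c4=1.
Step 33. [r5c2∈{5}] r5c2's peers cover all but 5 ⇒ r5c2=5.
Step 34. [r5c8∈{7}] nothing but 7 survives at r5c8 ⇒ r5c8=7.
Step 35. [r4c3∈{3}] r4c3's peers cover all but 3 ⇒ r4c3=3.

Answer: 9 8 4 3 5 1 7 6 2 / 5 3 2 9 7 6 4 8 1 / 6 1 7 2 8 4 5 3 9 / 7 9 3 4 6 5 2 1 8 / 4 5 8 1 2 3 9 7 6 / 1 2 6 7 9 8 3 4 5 / 3 4 5 6 1 2 8 9 7 / 2 7 1 8 4 9 6 5 3 / 8 6 9 5 3 7 1 2 4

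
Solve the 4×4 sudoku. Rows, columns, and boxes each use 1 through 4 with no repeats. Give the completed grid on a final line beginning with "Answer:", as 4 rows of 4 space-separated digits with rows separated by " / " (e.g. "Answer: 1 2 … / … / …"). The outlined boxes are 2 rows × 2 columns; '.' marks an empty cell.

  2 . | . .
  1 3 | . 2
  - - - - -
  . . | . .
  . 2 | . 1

Step 1. [r2c3∈{4}] r2c3 has the single candidate 4, so r2c3=4.
Step 2. [r4c3∈{3}] nothing but 3 survives at r4c3 ⇒ r4c3=3.
Step 3. [r4c1∈{4}] r4c1 is down to just 4 ⇒ r4c1=4.
Step 4. [r1c4∈{3}] only 3 remains possible at r1c4. So r1c4=3.
Step 5. [r1c2∈{4}] r1c2 has the single candidate 4 ⇒ r1c2=4.
Step 6. [r3c1∈{3}] r3c1 is down to just 3, so r3c1=3.
Step 7. [r1c3∈{1}] r1c3 is down to just 1. So r1c3=1.
Step 8. [r3c2∈{1}] nothing but 1 survives at r3c2. So r3c2=1.
Step 9. [r3c3∈{2}] r3c3 is down to just 2 ⇒ r3c3=2.
Step 10. [r3c4∈{4}] r3c4 has the single candidate 4. So r3c4=4.

Answer: 2 4 1 3 / 1 3 4 2 / 3 1 2 4 / 4 2 3 1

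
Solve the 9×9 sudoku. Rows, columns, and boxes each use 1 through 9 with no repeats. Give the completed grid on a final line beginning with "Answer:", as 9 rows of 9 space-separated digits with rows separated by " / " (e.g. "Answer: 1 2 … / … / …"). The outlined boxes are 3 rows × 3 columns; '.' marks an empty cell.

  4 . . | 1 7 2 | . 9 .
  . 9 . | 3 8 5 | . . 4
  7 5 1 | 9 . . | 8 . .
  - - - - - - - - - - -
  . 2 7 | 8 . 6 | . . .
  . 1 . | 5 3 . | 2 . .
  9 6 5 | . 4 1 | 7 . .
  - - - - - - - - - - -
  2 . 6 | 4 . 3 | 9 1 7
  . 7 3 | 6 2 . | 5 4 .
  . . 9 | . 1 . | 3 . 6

Step 1. [r8c9∈{8}] r8c9's peers cover all but 8. So r8c9=8.
Step 2. [r6c9∈{3}] only 3 remains possible at r6c9, so r6c9=3.
Step 3. [r4c9∈{1,5,9}] across col 9, 1 lands solely at r4c9 ⇒ r4c9=1.
Step 4. [r1c7∈{6}] r1c7 is down to just 6, so r1c7=6.
Step 5. [r9c6∈{7,8}] across col 6, 8 lands solely at r9c6 ⇒ r9c6=8.
Step 6. [r5c1∈{8}] nothing but 8 survives at r5c1 ⇒ r5c1=8.
Step 7. [r9c8∈{2}] nothing but 2 survives at r9c8 ⇒ r9c8=2.
Step 8. [r1c2∈{3,8}] 3 has one home in row 1: r1c2, so r1c2=3.
Step 9. [r4c5∈{9}] only 9 remains possible at r4c5 ⇒ r4c5=9.
Step 10. [r4c7∈{4}] r4c7 has the single candidate 4. So r4c7=4.
Step 11. [r3c6∈{4}] only 4 remains possible at r3c6, so r3c6=4.
Step 12. [r7c2∈{8}] r7c2's peers cover all but 8. So r7c2=8.
Step 13. [r5c8∈{6}] r5c8 is down to just 6. So r5c8=6.
Step 14. [r3c9∈{2}] nothing but 2 survives at r3c9, so r3c9=2.
Step 15. [r3c8∈{3}] nothing but 3 survives at r3c8 ⇒ r3c8=3.
Step 16. [r2c3∈{2}] only 2 remains possible at r2c3, so r2c3=2.
Step 17. [r2c1∈{6}] nothing but 6 survives at r2c1 ⇒ r2c1=6.
Step 18. [r5c6∈{7}] r5c6's peers cover all but 7, so r5c6=7.
Step 19. [r7c5∈{5}] r7c5's peers cover all but 5. So r7c5=5.
Step 20. [r1c9∈{5}] nothing but 5 survives at r1c9, so r1c9=5.
Step 21. [r2c8∈{7}] r2c8 has the single candidate 7, so r2c8=7.
Step 22. [r9c2∈{4}] r9c2's peers cover all but 4, so r9c2=4.
Step 23. [r6c8∈{8}] nothing but 8 survives at r6c8 ⇒ r6c8=8.
Step 24. [r6c4∈{2}] r6c4 has the single candidate 2 ⇒ r6c4=2.
Step 25. [r5c9∈{9}] r5c9 is down to just 9 ⇒ r5c9=9.
Step 26. [r2c7∈{1}] only 1 remains possible at r2c7 ⇒ r2c7=1.
Step 27. [r1c3∈{8}] only 8 remains possible at r1c3, so r1c3=8.
Step 28. [r9c1∈{5}] r9c1 is down to just 5, so r9c1=5.
Step 29. [r5c3∈{4}] r5c3 has the single candidate 4. So r5c3=4.
Step 30. [r9c4∈{7}] r9c4 has the single candidate 7. So r9c4=7.
Step 31. [r8c1∈{1}] nothing but 1 survives at r8c1 ⇒ r8c1=1.
Step 32. [r8c6∈{9}] nothing but 9 survives at r8c6. So r8c6=9.
Step 33. [r3c5∈{6}] nothing but 6 survives at r3c5 ⇒ r3c5=6.
Step 34. [r4c1∈{3}] nothing but 3 survives at r4c1. So r4c1=3.
Step 35. [r4c8∈{5}] nothing but 5 survives at r4c8, so r4c8=5.

Answer: 4 3 8 1 7 2 6 9 5 / 6 9 2 3 8 5 1 7 4 / 7 5 1 9 6 4 8 3 2 / 3 2 7 8 9 6 4 5 1 / 8 1 4 5 3 7 2 6 9 / 9 6 5 2 4 1 7 8 3 / 2 8 6 4 5 3 9 1 7 / 1 7 3 6 2 9 5 4 8 / 5 4 9 7 1 8 3 2 6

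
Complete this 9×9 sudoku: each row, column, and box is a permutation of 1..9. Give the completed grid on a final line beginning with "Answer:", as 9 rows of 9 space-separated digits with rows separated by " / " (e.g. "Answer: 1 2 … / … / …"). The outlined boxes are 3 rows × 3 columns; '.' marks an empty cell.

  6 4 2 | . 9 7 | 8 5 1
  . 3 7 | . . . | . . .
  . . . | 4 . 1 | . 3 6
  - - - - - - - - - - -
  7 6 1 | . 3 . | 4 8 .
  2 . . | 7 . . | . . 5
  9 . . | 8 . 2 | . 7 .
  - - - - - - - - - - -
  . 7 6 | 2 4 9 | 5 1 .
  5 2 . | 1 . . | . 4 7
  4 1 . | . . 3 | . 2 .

Step 1. [r5c8∈{6,9}] 6 has one home in col 8: r5c8. So r5c8=6.
Step 2. [r5c7∈{1,3,9}] row 5 places 9 nowhere but r5c7 ⇒ r5c7=9.
Step 3. [r6c5∈{1,5,6}] r6c5 is the only open cell in row 6 admitting 6. So r6c5=6.
Step 4. [r3c1∈{8}] r3c1 is down to just 8 ⇒ r3c1=8.
Step 5. [r8c3∈{3,8,9}] in row 8, 9 fits only at r8c3, so r8c3=9.
Step 6. [r6c9∈{3}] only 3 remains possible at r6c9. So r6c9=3.
Step 7. [r8c5∈{8}] only 8 remains possible at r8c5. So r8c5=8.
Step 8. [r3c3∈{5}] r3c3 is down to just 5 ⇒ r3c3=5.
Step 9. [r8c6∈{6}] only 6 remains possible at r8c6 ⇒ r8c6=6.
Step 10. [r9c4∈{5}] nothing but 5 survives at r9c4. So r9c4=5.
Step 11. [r2c7∈{2}] only 2 remains possible at r2c7, so r2c7=2.
Step 12. [r5c3∈{3,4,8}] across row 5, 3 lands solely at r5c3. So r5c3=3.
Step 13. [r9c9∈{8,9}] in row 9, 9 fits only at r9c9, so r9c9=9.
Step 14. [r4c6∈{5}] r4c6 has the single candidate 5 ⇒ r4c6=5.
Step 15. [r9c7∈{6}] r9c7 is down to just 6, so r9c7=6.
Step 16. [r3c5∈{2}] nothing but 2 survives at r3c5. So r3c5=2.
Step 17. [r2c5∈{5}] only 5 remains possible at r2c5, so r2c5=5.
Step 18. [r2c4∈{6}] r2c4 has the single candidate 6, so r2c4=6.
Step 19. [r2c1∈{1}] r2c1 is down to just 1 ⇒ r2c1=1.
Step 20. [r5c2∈{8}] nothing but 8 survives at r5c2 ⇒ r5c2=8.
Step 21. [r9c3∈{8}] r9c3's peers cover all but 8. So r9c3=8.
Step 22. [r2c6∈{8}] r2c6's peers cover all but 8, so r2c6=8.
Step 23. [r4c9∈{2}] r4c9 is down to just 2, so r4c9=2.
Step 24. [r9c5∈{7}] r9c5 has the single candidate 7. So r9c5=7.
Step 25. [r7c1∈{3}] r7c1's peers cover all but 3. So r7c1=3.
Step 26. [r5c5∈{1}] only 1 remains possible at r5c5. So r5c5=1.
Step 27. [r2c9∈{4}] r2c9 is down to just 4. So r2c9=4.
Step 28. [r3c2∈{9}] r3c2 is down to just 9, so r3c2=9.
Step 29. [r7c9∈{8}] r7c9 has the single candidate 8. So r7c9=8.
Step 30. [r8c7∈{3}] r8c7's peers cover all but 3. So r8c7=3.
Step 31. [r6c2∈{5}] only 5 remains possible at r6c2, so r6c2=5.
Step 32. [r1c4∈{3}] nothing but 3 survives at r1c4, so r1c4=3.
Step 33. [r6c3∈{4}] nothing but 4 survives at r6c3. So r6c3=4.
Step 34. [r5c6∈{4}] r5c6 is down to just 4 ⇒ r5c6=4.
Step 35. [r6c7∈{1}] r6c7's peers cover all but 1. So r6c7=1.
Step 36. [r4c4∈{9}] r4c4 has the single candidate 9 ⇒ r4c4=9.
Step 37. [r3c7∈{7}] nothing but 7 survives at r3c7 ⇒ r3c7=7.
Step 38. [r2c8∈{9}] nothing but 9 survives at r2c8, so r2c8=9.

Answer: 6 4 2 3 9 7 8 5 1 / 1 3 7 6 5 8 2 9 4 / 8 9 5 4 2 1 7 3 6 / 7 6 1 9 3 5 4 8 2 / 2 8 3 7 1 4 9 6 5 / 9 5 4 8 6 2 1 7 3 / 3 7 6 2 4 9 5 1 8 / 5 2 9 1 8 6 3 4 7 / 4 1 8 5 7 3 6 2 9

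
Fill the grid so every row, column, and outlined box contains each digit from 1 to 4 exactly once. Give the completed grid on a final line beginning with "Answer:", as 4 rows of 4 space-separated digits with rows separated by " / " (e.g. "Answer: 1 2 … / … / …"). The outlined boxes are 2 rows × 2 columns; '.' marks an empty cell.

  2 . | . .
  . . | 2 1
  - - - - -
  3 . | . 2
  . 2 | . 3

Step 1. [r4c1∈{1,4}] in col 1, 1 fits only at r4c1, so r4c1=1.
Step 2. [r3c2∈{4}] only 4 remains possible at r3c2 ⇒ r3c2=4.
Step 3. [r1c3∈{3,4}] 3 has one home in col 3: r1c3. So r1c3=3.
Step 4. [r1c4∈{4}] r1c4 has the single candidate 4. So r1c4=4.
Step 5. [r3c3∈{1}] nothing but 1 survives at r3c3, so r3c3=1.
Step 6. [r4c3∈{4}] only 4 remains possible at r4c3. So r4c3=4.
Step 7. [r1c2∈{1}] nothing but 1 survives at r1c2, so r1c2=1.
Step 8. [r2c1∈{4}] nothing but 4 survives at r2c1 ⇒ r2c1=4.
Step 9. [r2c2∈{3}] only 3 remains possible at r2c2 ⇒ r2c2=3.

Answer: 2 1 3 4 / 4 3 2 1 / 3 4 1 2 / 1 2 4 3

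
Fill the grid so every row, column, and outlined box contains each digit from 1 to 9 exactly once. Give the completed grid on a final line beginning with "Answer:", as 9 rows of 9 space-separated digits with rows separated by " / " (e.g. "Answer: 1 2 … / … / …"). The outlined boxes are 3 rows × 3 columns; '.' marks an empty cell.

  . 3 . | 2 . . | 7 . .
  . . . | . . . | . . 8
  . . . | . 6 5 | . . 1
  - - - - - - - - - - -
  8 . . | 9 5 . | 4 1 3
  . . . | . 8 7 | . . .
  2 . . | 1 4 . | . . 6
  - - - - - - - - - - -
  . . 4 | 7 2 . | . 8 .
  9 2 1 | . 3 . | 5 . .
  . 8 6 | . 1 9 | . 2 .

Step 1. [r9c1∈{3,5,7}] across box 7, 7 lands solely at r9c1. So r9c1=7.
Step 2. [r3c1∈{4}] r3c1 has the single candidate 4. So r3c1=4.
Step 3. [r4c3∈{7}] only 7 remains possible at r4c3, so r4c3=7.
Step 4. [r7c6∈{6}] nothing but 6 survives at r7c6 ⇒ r7c6=6.
Step 5. [r2c7∈{2,3,6,9}] col 7 places 6 nowhere but r2c7 ⇒ r2c7=6.
Step 6. [r5c2∈{1,4,5,6,9}] in row 5, 4 fits only at r5c2 ⇒ r5c2=4.
Step 7. [r2c2∈{1,5,7,9}] 1 has one home in col 2: r2c2. So r2c2=1.
Step 8. [r2c1∈{5}] nothing but 5 survives at r2c1, so r2c1=5.
Step 9. [r9c9∈{4}] r9c9 has the single candidate 4 ⇒ r9c9=4.
Step 10. [r3c7∈{2,3,9}] 2 has one home in box 3: r3c7, so r3c7=2.
Step 11. [r5c7∈{9}] r5c7 has the single candidate 9. So r5c7=9.
Step 12. [r1c5∈{9}] r1c5 is down to just 9, so r1c5=9.
Step 13. [r5c8∈{5}] only 5 remains possible at r5c8, so r5c8=5.
Step 14. [r5c3∈{3}] nothing but 3 survives at r5c3. So r5c3=3.
Step 15. [r1c3∈{8}] nothing but 8 survives at r1c3 ⇒ r1c3=8.
Step 16. [r3c3∈{9}] r3c3 has the single candidate 9, so r3c3=9.
Step 17. [r3c4∈{3,8}] 8 has one home in row 3: r3c4. So r3c4=8.
Step 18. [r2c4∈{3,4}] across col 4, 3 lands solely at r2c4 ⇒ r2c4=3.
Step 19. [r2c6∈{4}] only 4 remains possible at r2c6. So r2c6=4.
Step 20. [r5c4∈{6}] r5c4 has the single candidate 6 ⇒ r5c4=6.
Step 21. [r6c3∈{5}] r6c3's peers cover all but 5. So r6c3=5.
Step 22. [r9c7∈{3}] nothing but 3 survives at r9c7 ⇒ r9c7=3.
Step 23. [r6c8∈{7}] r6c8 has the single candidate 7, so r6c8=7.
Step 24. [r5c9∈{2}] nothing but 2 survives at r5c9. So r5c9=2.
Step 25. [r1c8∈{4}] nothing but 4 survives at r1c8 ⇒ r1c8=4.
Step 26. [r3c2∈{7}] r3c2 is down to just 7, so r3c2=7.
Step 27. [r2c8∈{9}] only 9 remains possible at r2c8. So r2c8=9.
Step 28. [r2c5∈{7}] r2c5 has the single candidate 7 ⇒ r2c5=7.
Step 29. [r7c7∈{1}] nothing but 1 survives at r7c7. So r7c7=1.
Step 30. [r1c6∈{1}] r1c6 is down to just 1 ⇒ r1c6=1.
Step 31. [r3c8∈{3}] r3c8 has the single candidate 3. So r3c8=3.
Step 32. [r8c9∈{7}] only 7 remains possible at r8c9, so r8c9=7.
Step 33. [r5c1∈{1}] nothing but 1 survives at r5c1, so r5c1=1.
Step 34. [r1c1∈{6}] only 6 remains possible at r1c1, so r1c1=6.
Step 35. [r6c6∈{3}] r6c6's peers cover all but 3, so r6c6=3.
Step 36. [r8c6∈{8}] r8c6 is down to just 8 ⇒ r8c6=8.
Step 37. [r9c4∈{5}] r9c4 is down to just 5 ⇒ r9c4=5.
Step 38. [r7c2∈{5}] only 5 remains possible at r7c2 ⇒ r7c2=5.
Step 39. [r7c9∈{9}] r7c9's peers cover all but 9. So r7c9=9.
Step 40. [r4c6∈{2}] only 2 remains possible at r4c6. So r4c6=2.
Step 41. [r6c2∈{9}] nothing but 9 survives at r6c2. So r6c2=9.
Step 42. [r2c3∈{2}] r2c3's peers cover all but 2. So r2c3=2.
Step 43. [r8c8∈{6}] only 6 remains possible at r8c8, so r8c8=6.
Step 44. [r8c4∈{4}] nothing but 4 survives at r8c4. So r8c4=4.
Step 45. [r1c9∈{5}] r1c9's peers cover all but 5 ⇒ r1c9=5.
Step 46. [r6c7∈{8}] r6c7 has the single candidate 8, so r6c7=8.
Step 47. [r4c2∈{6}] r4c2 is down to just 6 ⇒ r4c2=6.
Step 48. [r7c1∈{3}] r7c1 has the single candidate 3 ⇒ r7c1=3.

Answer: 6 3 8 2 9 1 7 4 5 / 5 1 2 3 7 4 6 9 8 / 4 7 9 8 6 5 2 3 1 / 8 6 7 9 5 2 4 1 3 / 1 4 3 6 8 7 9 5 2 / 2 9 5 1 4 3 8 7 6 / 3 5 4 7 2 6 1 8 9 / 9 2 1 4 3 8 5 6 7 / 7 8 6 5 1 9 3 2 4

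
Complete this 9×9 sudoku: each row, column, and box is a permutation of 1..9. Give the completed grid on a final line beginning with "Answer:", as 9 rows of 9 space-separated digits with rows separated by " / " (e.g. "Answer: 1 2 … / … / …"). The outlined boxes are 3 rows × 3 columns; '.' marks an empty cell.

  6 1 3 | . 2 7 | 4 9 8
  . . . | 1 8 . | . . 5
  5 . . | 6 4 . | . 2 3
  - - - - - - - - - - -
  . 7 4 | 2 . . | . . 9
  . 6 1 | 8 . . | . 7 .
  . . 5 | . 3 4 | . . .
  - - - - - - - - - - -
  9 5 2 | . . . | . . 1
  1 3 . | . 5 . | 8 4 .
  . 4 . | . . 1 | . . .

Step 1. [r9c7∈{2,3,5,6,7,9}] r9c7 is the only open cell in col 7 admitting 9, so r9c7=9.
Step 2. [r2c8∈{6}] r2c8's peers cover all but 6 ⇒ r2c8=6.
Step 3. [r7c8∈{3}] r7c8 is down to just 3 ⇒ r7c8=3.
Step 4. [r6c2∈{2,8,9}] box 4 places 9 nowhere but r6c2. So r6c2=9.
Step 5. [r9c9∈{2,6,7}] across row 9, 2 lands solely at r9c9. So r9c9=2.
Step 6. [r2c7∈{7}] r2c7 is down to just 7, so r2c7=7.
Step 7. [r9c1∈{7,8}] in col 1, 7 fits only at r9c1 ⇒ r9c1=7.
Step 8. [r7c7∈{6}] r7c7 has the single candidate 6 ⇒ r7c7=6.
Step 9. [r3c6∈{9}] r3c6's peers cover all but 9, so r3c6=9.
Step 10. [r4c5∈{1,6}] across col 5, 1 lands solely at r4c5. So r4c5=1.
Step 11. [r9c3∈{6,8}] 8 has one home in row 9: r9c3 ⇒ r9c3=8.
Step 12. [r6c4∈{7}] r6c4 has the single candidate 7 ⇒ r6c4=7.
Step 13. [r4c6∈{5,6}] across row 4, 6 lands solely at r4c6, so r4c6=6.
Step 14. [r6c8∈{1,8}] col 8 places 1 nowhere but r6c8, so r6c8=1.
Step 15. [r6c7∈{2}] r6c7 is down to just 2. So r6c7=2.
Step 16. [r4c8∈{5,8}] r4c8 is the only open cell in col 8 admitting 8 ⇒ r4c8=8.
Step 17. [r5c1∈{2,3}] 2 has one home in row 5: r5c1, so r5c1=2.
Step 18. [r5c7∈{3,5}] in row 5, 3 fits only at r5c7, so r5c7=3.
Step 19. [r5c5∈{9}] only 9 remains possible at r5c5. So r5c5=9.
Step 20. [r9c4∈{3}] r9c4 has the single candidate 3. So r9c4=3.
Step 21. [r7c6∈{8}] only 8 remains possible at r7c6, so r7c6=8.
Step 22. [r3c7∈{1}] nothing but 1 survives at r3c7, so r3c7=1.
Step 23. [r7c4∈{4}] nothing but 4 survives at r7c4 ⇒ r7c4=4.
Step 24. [r4c7∈{5}] nothing but 5 survives at r4c7 ⇒ r4c7=5.
Step 25. [r9c8∈{5}] r9c8 is down to just 5. So r9c8=5.
Step 26. [r6c1∈{8}] nothing but 8 survives at r6c1 ⇒ r6c1=8.
Step 27. [r7c5∈{7}] r7c5 is down to just 7 ⇒ r7c5=7.
Step 28. [r8c9∈{7}] r8c9's peers cover all but 7, so r8c9=7.
Step 29. [r5c9∈{4}] r5c9 is down to just 4. So r5c9=4.
Step 30. [r5c6∈{5}] nothing but 5 survives at r5c6, so r5c6=5.
Step 31. [r9c5∈{6}] only 6 remains possible at r9c5, so r9c5=6.
Step 32. [r2c6∈{3}] r2c6's peers cover all but 3, so r2c6=3.
Step 33. [r2c1∈{4}] r2c1's peers cover all but 4 ⇒ r2c1=4.
Step 34. [r8c3∈{6}] r8c3 has the single candidate 6, so r8c3=6.
Step 35. [r3c3∈{7}] nothing but 7 survives at r3c3 ⇒ r3c3=7.
Step 36. [r3c2∈{8}] r3c2 has the single candidate 8, so r3c2=8.
Step 37. [r8c6∈{2}] only 2 remains possible at r8c6, so r8c6=2.
Step 38. [r8c4∈{9}] r8c4's peers cover all but 9. So r8c4=9.
Step 39. [r4c1∈{3}] r4c1 has the single candidate 3, so r4c1=3.
Step 40. [r2c3∈{9}] only 9 remains possible at r2c3 ⇒ r2c3=9.
Step 41. [r2c2∈{2}] only 2 remains possible at r2c2. So r2c2=2.
Step 42. [r1c4∈{5}] r1c4 is down to just 5 ⇒ r1c4=5.
Step 43. [r6c9∈{6}] r6c9 is down to just 6 ⇒ r6c9=6.

Answer: 6 1 3 5 2 7 4 9 8 / 4 2 9 1 8 3 7 6 5 / 5 8 7 6 4 9 1 2 3 / 3 7 4 2 1 6 5 8 9 / 2 6 1 8 9 5 3 7 4 / 8 9 5 7 3 4 2 1 6 / 9 5 2 4 7 8 6 3 1 / 1 3 6 9 5 2 8 4 7 / 7 4 8 3 6 1 9 5 2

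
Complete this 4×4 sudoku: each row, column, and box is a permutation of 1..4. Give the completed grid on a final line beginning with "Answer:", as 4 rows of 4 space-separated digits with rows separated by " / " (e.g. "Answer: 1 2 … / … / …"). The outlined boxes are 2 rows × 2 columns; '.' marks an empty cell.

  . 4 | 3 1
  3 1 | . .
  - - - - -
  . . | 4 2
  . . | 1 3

Step 1. [r4c2∈{2}] nothing but 2 survives at r4c2, so r4c2=2.
Step 2. [r3c2∈{3}] only 3 remains possible at r3c2. So r3c2=3.
Step 3. [r1c1∈{2}] nothing but 2 survives at r1c1 ⇒ r1c1=2.
Step 4. [r3c1∈{1}] r3c1 is down to just 1, so r3c1=1.
Step 5. [r2c3∈{2}] only 2 remains possible at r2c3, so r2c3=2.
Step 6. [r2c4∈{4}] r2c4 has the single candidate 4, so r2c4=4.
Step 7. [r4c1∈{4}] r4c1 has the single candidate 4, so r4c1=4.

Answer: 2 4 3 1 / 3 1 2 4 / 1 3 4 2 / 4 2 1 3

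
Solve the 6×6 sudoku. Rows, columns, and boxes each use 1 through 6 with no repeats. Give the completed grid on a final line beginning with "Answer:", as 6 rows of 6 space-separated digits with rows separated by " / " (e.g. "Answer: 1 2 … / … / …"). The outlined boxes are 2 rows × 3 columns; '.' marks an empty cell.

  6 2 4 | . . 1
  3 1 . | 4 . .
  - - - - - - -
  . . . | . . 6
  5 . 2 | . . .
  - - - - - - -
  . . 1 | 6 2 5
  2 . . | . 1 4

Step 1. [r4c6∈{3}] nothing but 3 survives at r4c6, so r4c6=3.
Step 2. [r5c2∈{3,4}] across row 5, 3 lands solely at r5c2 ⇒ r5c2=3.
Step 3. [r3c2∈{4}] only 4 remains possible at r3c2 ⇒ r3c2=4.
Step 4. [r3c5∈{5}] nothing but 5 survives at r3c5. So r3c5=5.
Step 5. [r6c2∈{5,6}] across col 2, 5 lands solely at r6c2. So r6c2=5.
Step 6. [r4c4∈{1}] nothing but 1 survives at r4c4. So r4c4=1.
Step 7. [r1c4∈{3,5}] in row 1, 5 fits only at r1c4, so r1c4=5.
Step 8. [r6c4∈{3}] r6c4 is down to just 3, so r6c4=3.
Step 9. [r2c6∈{2}] only 2 remains possible at r2c6. So r2c6=2.
Step 10. [r3c4∈{2}] r3c4 is down to just 2. So r3c4=2.
Step 11. [r2c5∈{6}] nothing but 6 survives at r2c5 ⇒ r2c5=6.
Step 12. [r6c3∈{6}] r6c3's peers cover all but 6 ⇒ r6c3=6.
Step 13. [r1c5∈{3}] r1c5 is down to just 3. So r1c5=3.
Step 14. [r5c1∈{4}] only 4 remains possible at r5c1 ⇒ r5c1=4.
Step 15. [r3c3∈{3}] only 3 remains possible at r3c3, so r3c3=3.
Step 16. [r2c3∈{5}] only 5 remains possible at r2c3, so r2c3=5.
Step 17. [r4c2∈{6}] r4c2 has the single candidate 6. So r4c2=6.
Step 18. [r4c5∈{4}] only 4 remains possible at r4c5 ⇒ r4c5=4.
Step 19. [r3c1∈{1}] r3c1 has the single candidate 1. So r3c1=1.

Answer: 6 2 4 5 3 1 / 3 1 5 4 6 2 / 1 4 3 2 5 6 / 5 6 2 1 4 3 / 4 3 1 6 2 5 / 2 5 6 3 1 4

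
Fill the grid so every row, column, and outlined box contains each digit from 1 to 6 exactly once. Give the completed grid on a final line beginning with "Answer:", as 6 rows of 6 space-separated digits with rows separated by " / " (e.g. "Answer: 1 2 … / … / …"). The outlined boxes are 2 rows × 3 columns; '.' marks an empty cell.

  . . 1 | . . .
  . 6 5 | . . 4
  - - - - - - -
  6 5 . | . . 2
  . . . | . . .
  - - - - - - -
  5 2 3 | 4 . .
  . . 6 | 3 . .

Step 1. [r3c5∈{1,3,4}] r3c5 is the only open cell in row 3 admitting 3, so r3c5=3.
Step 2. [r4c5∈{1,4,5,6}] across col 5, 4 lands solely at r4c5, so r4c5=4.
Step 3. [r2c1∈{2,3}] 3 has one home in row 2: r2c1. So r2c1=3.
Step 4. [r1c1∈{2,4}] box 1 places 2 nowhere but r1c1, so r1c1=2.
Step 5. [r4c1∈{1}] only 1 remains possible at r4c1, so r4c1=1.
Step 6. [r6c5∈{1,2,5}] row 6 places 2 nowhere but r6c5, so r6c5=2.
Step 7. [r6c6∈{1,5}] in row 6, 5 fits only at r6c6. So r6c6=5.
Step 8. [r4c6∈{6}] nothing but 6 survives at r4c6. So r4c6=6.
Step 9. [r5c5∈{1,6}] in row 5, 6 fits only at r5c5 ⇒ r5c5=6.
Step 10. [r1c5∈{5}] r1c5 has the single candidate 5, so r1c5=5.
Step 11. [r2c4∈{1,2}] 2 has one home in row 2: r2c4. So r2c4=2.
Step 12. [r6c1∈{4}] only 4 remains possible at r6c1, so r6c1=4.
Step 13. [r5c6∈{1}] only 1 remains possible at r5c6 ⇒ r5c6=1.
Step 14. [r4c4∈{5}] nothing but 5 survives at r4c4, so r4c4=5.
Step 15. [r2c5∈{1}] r2c5 has the single candidate 1. So r2c5=1.
Step 16. [r3c4∈{1}] nothing but 1 survives at r3c4 ⇒ r3c4=1.
Step 17. [r1c6∈{3}] r1c6 has the single candidate 3. So r1c6=3.
Step 18. [r4c2∈{3}] r4c2 is down to just 3, so r4c2=3.
Step 19. [r1c2∈{4}] r1c2 has the single candidate 4. So r1c2=4.
Step 20. [r6c2∈{1}] r6c2's peers cover all but 1 ⇒ r6c2=1.
Step 21. [r1c4∈{6}] nothing but 6 survives at r1c4 ⇒ r1c4=6.
Step 22. [r3c3∈{4}] nothing but 4 survives at r3c3 ⇒ r3c3=4.
Step 23. [r4c3∈{2}] only 2 remains possible at r4c3 ⇒ r4c3=2.

Answer: 2 4 1 6 5 3 / 3 6 5 2 1 4 / 6 5 4 1 3 2 / 1 3 2 5 4 6 / 5 2 3 4 6 1 / 4 1 6 3 2 5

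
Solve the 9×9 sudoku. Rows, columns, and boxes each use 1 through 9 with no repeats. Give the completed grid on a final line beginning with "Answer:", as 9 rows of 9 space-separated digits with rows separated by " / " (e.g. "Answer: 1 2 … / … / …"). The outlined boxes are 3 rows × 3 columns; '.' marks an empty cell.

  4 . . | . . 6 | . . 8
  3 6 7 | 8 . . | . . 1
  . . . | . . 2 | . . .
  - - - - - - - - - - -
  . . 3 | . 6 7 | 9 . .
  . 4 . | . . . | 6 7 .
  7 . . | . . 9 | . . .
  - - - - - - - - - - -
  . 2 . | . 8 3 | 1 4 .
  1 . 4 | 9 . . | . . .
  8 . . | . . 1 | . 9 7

Step 1. [r8c6∈{5}] r8c6 is down to just 5 ⇒ r8c6=5.
Step 2. [r3c9∈{3,4,5,6,9}] 9 has one home in col 9: r3c9, so r3c9=9.
Step 3. [r3c1∈{5}] r3c1's peers cover all but 5. So r3c1=5.
Step 4. [r6c3∈{1,2,5,6,8}] in row 6, 6 fits only at r6c3. So r6c3=6.
Step 5. [r1c3∈{1,2,9}] 2 has one home in box 1: r1c3 ⇒ r1c3=2.
Step 6. [r4c1∈{2}] nothing but 2 survives at r4c1 ⇒ r4c1=2.
Step 7. [r9c3∈{5}] r9c3's peers cover all but 5, so r9c3=5.
Step 8. [r7c4∈{6,7}] across row 7, 7 lands solely at r7c4 ⇒ r7c4=7.
Step 9. [r8c5∈{2}] only 2 remains possible at r8c5 ⇒ r8c5=2.
Step 10. [r9c5∈{4}] r9c5 is down to just 4, so r9c5=4.
Step 11. [r7c9∈{5,6}] across row 7, 5 lands solely at r7c9. So r7c9=5.
Step 12. [r9c7∈{2,3}] in row 9, 2 fits only at r9c7. So r9c7=2.
Step 13. [r4c9∈{4}] r4c9 is down to just 4. So r4c9=4.
Step 14. [r6c4∈{1,2,3,4,5}] across row 6, 4 lands solely at r6c4, so r6c4=4.
Step 15. [r5c4∈{1,2,3,5}] across col 4, 2 lands solely at r5c4 ⇒ r5c4=2.
Step 16. [r5c5∈{1,3,5}] row 5 places 5 nowhere but r5c5 ⇒ r5c5=5.
Step 17. [r6c5∈{1,3}] r6c5 is the only open cell in box 5 admitting 3, so r6c5=3.
Step 18. [r5c3∈{1,8,9}] in row 5, 1 fits only at r5c3. So r5c3=1.
Step 19. [r6c8∈{1,2,5,8}] across row 6, 1 lands solely at r6c8. So r6c8=1.
Step 20. [r1c4∈{1,3,5}] r1c4 is the only open cell in col 4 admitting 5, so r1c4=5.
Step 21. [r1c8∈{3}] r1c8 is down to just 3. So r1c8=3.
Step 22. [r8c7∈{3,8}] r8c7 is the only open cell in col 7 admitting 3. So r8c7=3.
Step 23. [r6c7∈{5,8}] r6c7 is the only open cell in col 7 admitting 8. So r6c7=8.
Step 24. [r2c7∈{4,5}] across col 7, 5 lands solely at r2c7, so r2c7=5.
Step 25. [r4c2∈{5,8}] 8 has one home in row 4: r4c2 ⇒ r4c2=8.
Step 26. [r3c2∈{1}] r3c2 is down to just 1. So r3c2=1.
Step 27. [r1c7∈{7}] r1c7 has the single candidate 7, so r1c7=7.
Step 28. [r3c8∈{6}] nothing but 6 survives at r3c8, so r3c8=6.
Step 29. [r1c2∈{9}] nothing but 9 survives at r1c2. So r1c2=9.
Step 30. [r7c3∈{9}] r7c3 is down to just 9 ⇒ r7c3=9.
Step 31. [r3c7∈{4}] only 4 remains possible at r3c7, so r3c7=4.
Step 32. [r1c5∈{1}] r1c5 is down to just 1 ⇒ r1c5=1.
Step 33. [r2c8∈{2}] only 2 remains possible at r2c8. So r2c8=2.
Step 34. [r3c5∈{7}] only 7 remains possible at r3c5 ⇒ r3c5=7.
Step 35. [r2c6∈{4}] r2c6 is down to just 4, so r2c6=4.
Step 36. [r9c4∈{6}] r9c4 is down to just 6, so r9c4=6.
Step 37. [r2c5∈{9}] r2c5 is down to just 9. So r2c5=9.
Step 38. [r4c8∈{5}] nothing but 5 survives at r4c8, so r4c8=5.
Step 39. [r3c3∈{8}] r3c3 has the single candidate 8, so r3c3=8.
Step 40. [r8c8∈{8}] r8c8 is down to just 8. So r8c8=8.
Step 41. [r5c9∈{3}] r5c9 is down to just 3 ⇒ r5c9=3.
Step 42. [r8c2∈{7}] nothing but 7 survives at r8c2. So r8c2=7.
Step 43. [r5c1∈{9}] r5c1 is down to just 9, so r5c1=9.
Step 44. [r4c4∈{1}] r4c4 has the single candidate 1 ⇒ r4c4=1.
Step 45. [r3c4∈{3}] nothing but 3 survives at r3c4. So r3c4=3.
Step 46. [r9c2∈{3}] nothing but 3 survives at r9c2, so r9c2=3.
Step 47. [r8c9∈{6}] nothing but 6 survives at r8c9, so r8c9=6.
Step 48. [r6c2∈{5}] only 5 remains possible at r6c2, so r6c2=5.
Step 49. [r7c1∈{6}] r7c1 has the single candidate 6, so r7c1=6.
Step 50. [r5c6∈{8}] nothing but 8 survives at r5c6. So r5c6=8.
Step 51. [r6c9∈{2}] r6c9's peers cover all but 2, so r6c9=2.

Answer: 4 9 2 5 1 6 7 3 8 / 3 6 7 8 9 4 5 2 1 / 5 1 8 3 7 2 4 6 9 / 2 8 3 1 6 7 9 5 4 / 9 4 1 2 5 8 6 7 3 / 7 5 6 4 3 9 8 1 2 / 6 2 9 7 8 3 1 4 5 / 1 7 4 9 2 5 3 8 6 / 8 3 5 6 4 1 2 9 7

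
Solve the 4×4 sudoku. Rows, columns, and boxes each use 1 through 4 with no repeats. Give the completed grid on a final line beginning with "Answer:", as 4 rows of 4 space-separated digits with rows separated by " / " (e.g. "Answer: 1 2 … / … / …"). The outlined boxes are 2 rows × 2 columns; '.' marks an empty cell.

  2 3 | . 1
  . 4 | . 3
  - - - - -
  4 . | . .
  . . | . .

Step 1. [r3c4∈{2}] r3c4's peers cover all but 2 ⇒ r3c4=2.
Step 2. [r3c2∈{1}] only 1 remains possible at r3c2, so r3c2=1.
Step 3. [r4c3∈{1,3,4}] row 4 places 1 nowhere but r4c3. So r4c3=1.
Step 4. [r3c3∈{3}] only 3 remains possible at r3c3. So r3c3=3.
Step 5. [r4c1∈{3}] r4c1 has the single candidate 3. So r4c1=3.
Step 6. [r4c4∈{4}] r4c4 has the single candidate 4 ⇒ r4c4=4.
Step 7. [r4c2∈{2}] r4c2's peers cover all but 2, so r4c2=2.
Step 8. [r2c3∈{2}] r2c3 has the single candidate 2, so r2c3=2.
Step 9. [r2c1∈{1}] r2c1 is down to just 1. So r2c1=1.
Step 10. [r1c3∈{4}] nothing but 4 survives at r1c3, so r1c3=4.

Answer: 2 3 4 1 / 1 4 2 3 / 4 1 3 2 / 3 2 1 4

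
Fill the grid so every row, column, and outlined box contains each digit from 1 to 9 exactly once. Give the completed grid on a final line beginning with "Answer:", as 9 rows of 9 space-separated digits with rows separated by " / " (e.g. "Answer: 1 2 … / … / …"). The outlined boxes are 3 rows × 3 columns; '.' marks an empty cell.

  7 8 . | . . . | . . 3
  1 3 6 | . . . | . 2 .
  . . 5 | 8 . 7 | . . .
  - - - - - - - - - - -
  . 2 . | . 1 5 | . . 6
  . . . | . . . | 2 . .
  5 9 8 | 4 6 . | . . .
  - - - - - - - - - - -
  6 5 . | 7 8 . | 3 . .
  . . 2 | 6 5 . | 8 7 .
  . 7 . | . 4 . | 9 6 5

Step 1. [r2c5∈{9}] r2c5 has the single candidate 9 ⇒ r2c5=9.
Step 2. [r3c2∈{4}] r3c2 has the single candidate 4 ⇒ r3c2=4.
Step 3. [r5c8∈{1,3,4,5,8,9}] in row 5, 5 fits only at r5c8 ⇒ r5c8=5.
Step 4. [r8c2∈{1}] only 1 remains possible at r8c2. So r8c2=1.
Step 5. [r9c3∈{3}] r9c3's peers cover all but 3, so r9c3=3.
Step 6. [r8c9∈{4}] r8c9 is down to just 4, so r8c9=4.
Step 7. [r7c8∈{1}] nothing but 1 survives at r7c8, so r7c8=1.
Step 8. [r6c6∈{2,3}] 2 has one home in row 6: r6c6 ⇒ r6c6=2.
Step 9. [r3c8∈{9}] only 9 remains possible at r3c8 ⇒ r3c8=9.
Step 10. [r5c9∈{1,7,8,9}] col 9 places 9 nowhere but r5c9 ⇒ r5c9=9.
Step 11. [r5c4∈{3}] r5c4 has the single candidate 3 ⇒ r5c4=3.
Step 12. [r1c8∈{4}] r1c8 is down to just 4. So r1c8=4.
Step 13. [r3c9∈{1}] nothing but 1 survives at r3c9. So r3c9=1.
Step 14. [r5c1∈{4}] r5c1 has the single candidate 4 ⇒ r5c1=4.
Step 15. [r6c9∈{7}] only 7 remains possible at r6c9. So r6c9=7.
Step 16. [r9c6∈{1}] r9c6 has the single candidate 1. So r9c6=1.
Step 17. [r2c4∈{5}] r2c4 has the single candidate 5 ⇒ r2c4=5.
Step 18. [r7c6∈{9}] r7c6's peers cover all but 9, so r7c6=9.
Step 19. [r1c5∈{2}] r1c5 is down to just 2, so r1c5=2.
Step 20. [r3c7∈{6}] nothing but 6 survives at r3c7, so r3c7=6.
Step 21. [r5c3∈{1,7}] row 5 places 1 nowhere but r5c3 ⇒ r5c3=1.
Step 22. [r4c8∈{3,8}] across row 4, 8 lands solely at r4c8. So r4c8=8.
Step 23. [r7c3∈{4}] r7c3's peers cover all but 4 ⇒ r7c3=4.
Step 24. [r5c5∈{7}] r5c5's peers cover all but 7 ⇒ r5c5=7.
Step 25. [r8c6∈{3}] r8c6 has the single candidate 3, so r8c6=3.
Step 26. [r4c1∈{3}] r4c1 has the single candidate 3, so r4c1=3.
Step 27. [r2c9∈{8}] nothing but 8 survives at r2c9. So r2c9=8.
Step 28. [r4c3∈{7}] r4c3 has the single candidate 7, so r4c3=7.
Step 29. [r7c9∈{2}] r7c9 is down to just 2, so r7c9=2.
Step 30. [r1c7∈{5}] nothing but 5 survives at r1c7 ⇒ r1c7=5.
Step 31. [r3c1∈{2}] r3c1 has the single candidate 2, so r3c1=2.
Step 32. [r4c7∈{4}] r4c7 is down to just 4 ⇒ r4c7=4.
Step 33. [r9c4∈{2}] only 2 remains possible at r9c4. So r9c4=2.
Step 34. [r5c6∈{8}] only 8 remains possible at r5c6. So r5c6=8.
Step 35. [r1c6∈{6}] r1c6 is down to just 6, so r1c6=6.
Step 36. [r8c1∈{9}] r8c1's peers cover all but 9 ⇒ r8c1=9.
Step 37. [r2c7∈{7}] only 7 remains possible at r2c7. So r2c7=7.
Step 38. [r3c5∈{3}] only 3 remains possible at r3c5. So r3c5=3.
Step 39. [r2c6∈{4}] nothing but 4 survives at r2c6 ⇒ r2c6=4.
Step 40. [r1c3∈{9}] r1c3 has the single candidate 9 ⇒ r1c3=9.
Step 41. [r9c1∈{8}] only 8 remains possible at r9c1 ⇒ r9c1=8.
Step 42. [r5c2∈{6}] r5c2 is down to just 6 ⇒ r5c2=6.
Step 43. [r6c8∈{3}] r6c8 is down to just 3, so r6c8=3.
Step 44. [r1c4∈{1}] r1c4 is down to just 1. So r1c4=1.
Step 45. [r4c4∈{9}] r4c4 is down to just 9 ⇒ r4c4=9.
Step 46. [r6c7∈{1}] r6c7 is down to just 1 ⇒ r6c7=1.

Answer: 7 8 9 1 2 6 5 4 3 / 1 3 6 5 9 4 7 2 8 / 2 4 5 8 3 7 6 9 1 / 3 2 7 9 1 5 4 8 6 / 4 6 1 3 7 8 2 5 9 / 5 9 8 4 6 2 1 3 7 / 6 5 4 7 8 9 3 1 2 / 9 1 2 6 5 3 8 7 4 / 8 7 3 2 4 1 9 6 5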